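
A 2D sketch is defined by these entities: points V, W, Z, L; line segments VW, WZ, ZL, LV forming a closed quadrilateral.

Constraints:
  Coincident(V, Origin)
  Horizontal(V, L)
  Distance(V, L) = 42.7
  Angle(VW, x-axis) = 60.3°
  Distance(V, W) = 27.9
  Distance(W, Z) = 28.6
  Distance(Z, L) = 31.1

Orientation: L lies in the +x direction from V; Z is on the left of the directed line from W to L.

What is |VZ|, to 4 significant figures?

51.92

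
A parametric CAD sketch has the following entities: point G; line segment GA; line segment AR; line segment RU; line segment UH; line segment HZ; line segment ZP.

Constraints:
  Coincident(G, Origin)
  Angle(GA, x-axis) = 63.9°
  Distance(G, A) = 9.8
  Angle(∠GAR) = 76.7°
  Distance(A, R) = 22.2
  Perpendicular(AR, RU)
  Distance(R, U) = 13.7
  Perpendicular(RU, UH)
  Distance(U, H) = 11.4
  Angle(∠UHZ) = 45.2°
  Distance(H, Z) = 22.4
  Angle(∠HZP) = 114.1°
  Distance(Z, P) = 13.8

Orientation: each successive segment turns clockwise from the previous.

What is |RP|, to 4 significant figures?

17.50

G is at the origin; GA runs at 63.9° with length 9.8, so A = (4.311, 8.801). ∠GAR = 76.7° gives AR at -39.40° from the x-axis; with |AR| = 22.2, R = (21.47, -5.290). The perpendicularity gives RU at right angles to AR, so RU runs at -129.4°; with |RU| = 13.7, U = (12.77, -15.88). The perpendicularity gives UH at right angles to RU, so UH runs at 140.6°; with |UH| = 11.4, H = (3.961, -8.641). ∠UHZ = 45.2° gives HZ at 5.800° from the x-axis; with |HZ| = 22.4, Z = (26.25, -6.377). ∠HZP = 114.1° gives ZP at -60.10° from the x-axis; with |ZP| = 13.8, P = (33.13, -18.34). Then |RP| = |P − R| = 17.50.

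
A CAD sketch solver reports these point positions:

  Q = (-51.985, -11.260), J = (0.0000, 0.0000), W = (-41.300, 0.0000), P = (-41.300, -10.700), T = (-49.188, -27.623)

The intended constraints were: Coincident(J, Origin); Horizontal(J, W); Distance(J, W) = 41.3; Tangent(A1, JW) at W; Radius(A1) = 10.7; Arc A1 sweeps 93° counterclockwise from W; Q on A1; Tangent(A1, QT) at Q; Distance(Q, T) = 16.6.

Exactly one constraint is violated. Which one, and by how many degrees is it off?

Tangent(A1, QT) at Q — off by 6.70°.

J = (0.00, 0.00) ✓; J.y = 0.00, W.y = 0.00 ✓; |JW| = 41.30 ✓; ∠(PW, WJ) = 90.00° ✓; |PW| = 10.70 ✓; bearing(P→Q) − bearing(P→W) = 93.00° ✓; |PQ| = 10.70 ✓; ∠(PQ, QT) = 83.30° ✗; |QT| = 16.60 ✓.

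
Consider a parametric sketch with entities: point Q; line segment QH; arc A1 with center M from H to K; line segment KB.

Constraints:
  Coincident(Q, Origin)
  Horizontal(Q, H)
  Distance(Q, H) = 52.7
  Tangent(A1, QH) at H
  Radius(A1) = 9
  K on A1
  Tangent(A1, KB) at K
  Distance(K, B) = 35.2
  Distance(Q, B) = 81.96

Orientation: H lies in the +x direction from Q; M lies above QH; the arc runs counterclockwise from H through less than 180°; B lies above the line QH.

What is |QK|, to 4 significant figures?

61.65

Q is at the origin; QH is horizontal with |QH| = 52.7 and H on the +x side, so H = (52.70, 0.000). The tangent condition forces MH to be normal to QH, so M = H + (0, 9) = (52.70, 9.000). Since MK ⟂ KB (tangency), |MB| = √(9.0² + 35.2²) = 36.33 regardless of where K sits on A1. So B lies on both circle(Q, 81.96) and circle(M, 36.33); the above-QH intersection is B = (71.48, 40.10). K is the foot of the tangent from B: K = (61.32, 6.402).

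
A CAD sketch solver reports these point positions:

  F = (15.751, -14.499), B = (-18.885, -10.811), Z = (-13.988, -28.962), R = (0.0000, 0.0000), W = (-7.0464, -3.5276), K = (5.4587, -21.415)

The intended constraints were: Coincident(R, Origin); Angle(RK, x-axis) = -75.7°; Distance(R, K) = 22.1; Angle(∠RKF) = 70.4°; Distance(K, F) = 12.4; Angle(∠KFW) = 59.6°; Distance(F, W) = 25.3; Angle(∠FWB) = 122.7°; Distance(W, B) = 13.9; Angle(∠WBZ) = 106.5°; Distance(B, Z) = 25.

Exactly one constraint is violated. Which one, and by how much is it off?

Distance(B, Z) = 25 — off by 6.20.

R = (0.00, 0.00) ✓; RK at -75.70° ✓; |RK| = 22.10 ✓; ∠RKF = 70.40° ✓; |KF| = 12.40 ✓; ∠KFW = 59.60° ✓; |FW| = 25.30 ✓; ∠FWB = 122.7° ✓; |WB| = 13.90 ✓; ∠WBZ = 106.5° ✓; |BZ| = 18.80 ✗.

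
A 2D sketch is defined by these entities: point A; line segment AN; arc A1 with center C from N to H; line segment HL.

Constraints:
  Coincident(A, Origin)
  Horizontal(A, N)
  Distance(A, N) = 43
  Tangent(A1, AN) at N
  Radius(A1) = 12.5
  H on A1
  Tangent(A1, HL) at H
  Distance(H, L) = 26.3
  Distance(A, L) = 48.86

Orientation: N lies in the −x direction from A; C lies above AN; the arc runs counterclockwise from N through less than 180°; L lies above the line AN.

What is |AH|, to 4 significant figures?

32.88

Checks: A.y = 0.00, N.y = 0.00 ✓; |CH| = 12.50 ✓; ∠(CH, HL) = 90.00° ✓; |HL| = 26.30 ✓; |AL| = 48.86 ✓.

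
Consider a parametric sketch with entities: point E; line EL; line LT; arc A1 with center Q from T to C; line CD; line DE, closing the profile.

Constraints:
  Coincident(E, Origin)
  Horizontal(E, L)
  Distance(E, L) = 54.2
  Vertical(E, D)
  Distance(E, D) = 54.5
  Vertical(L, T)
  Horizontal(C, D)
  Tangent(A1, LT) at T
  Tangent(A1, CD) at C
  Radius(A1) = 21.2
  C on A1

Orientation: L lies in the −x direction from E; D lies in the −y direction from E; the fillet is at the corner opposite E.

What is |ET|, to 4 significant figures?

63.61

E is at the origin; EL is horizontal with |EL| = 54.2 and L on the −x side, so L = (-54.20, 0.000). ED is vertical with |ED| = 54.5 and D on the −y side, so D = (0.000, -54.50). The virtual corner opposite E is at (-54.20, -54.50). A1 meets LT tangentially, so QT is at right angles to LT and the tangent condition forces QC to be normal to CD, with radius 21.2, so the center Q sits 21.2 in from both sides at Q = (-33.00, -33.30). That places the tangent points at T = (-54.20, -33.30) on LT and C = (-33.00, -54.50) on CD. Then |ET| = |T − E| = 63.61.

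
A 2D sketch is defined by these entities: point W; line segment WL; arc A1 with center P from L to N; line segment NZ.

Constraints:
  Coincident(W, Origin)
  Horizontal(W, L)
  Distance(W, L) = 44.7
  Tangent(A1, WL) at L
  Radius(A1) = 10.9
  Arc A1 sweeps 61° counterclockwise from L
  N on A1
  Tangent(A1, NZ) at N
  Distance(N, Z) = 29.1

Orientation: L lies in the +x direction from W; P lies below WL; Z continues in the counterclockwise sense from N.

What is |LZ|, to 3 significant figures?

39.0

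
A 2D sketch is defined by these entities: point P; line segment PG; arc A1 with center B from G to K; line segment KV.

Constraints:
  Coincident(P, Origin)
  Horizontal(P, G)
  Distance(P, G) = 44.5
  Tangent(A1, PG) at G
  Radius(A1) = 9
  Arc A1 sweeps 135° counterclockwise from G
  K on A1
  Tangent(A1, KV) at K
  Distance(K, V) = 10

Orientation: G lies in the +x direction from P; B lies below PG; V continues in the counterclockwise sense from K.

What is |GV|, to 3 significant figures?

22.4

On A1, G sits at bearing 90° from B; a 135° counterclockwise sweep puts K at bearing 225°, so K = B + 9.0·(cos 225°, sin 225°) = (38.1, -15.4). The tangent condition forces BK to be normal to KV, so KV runs along (−sin 225°, cos 225°); with |KV| = 10.0, V = (45.2, -22.4). Then |GV| = |V − G| = 22.4.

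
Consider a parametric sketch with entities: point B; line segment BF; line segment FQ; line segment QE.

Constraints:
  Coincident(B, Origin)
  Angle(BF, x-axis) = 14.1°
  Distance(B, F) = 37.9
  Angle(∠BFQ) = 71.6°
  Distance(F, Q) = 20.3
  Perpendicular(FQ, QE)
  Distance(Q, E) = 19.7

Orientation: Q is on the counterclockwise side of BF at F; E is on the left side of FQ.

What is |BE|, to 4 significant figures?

18.27

B is at the origin; BF runs at 14.1° with length 37.9, so F = 37.9·(cos 14.1°, sin 14.1°) = (36.76, 9.233). ∠BFQ = 71.6°, so FQ runs at 14.1° + (180° − 71.6°) = 122.5° from the x-axis; with |FQ| = 20.3, Q = F + 20.3·(cos 122.5°, sin 122.5°) = (25.85, 26.35). FQ ⟂ QE; with |QE| = 19.7 on the left of FQ, E = Q + 19.7·(-0.8434, -0.5373) = (9.236, 15.77). Then |BE| = |E − B| = 18.27.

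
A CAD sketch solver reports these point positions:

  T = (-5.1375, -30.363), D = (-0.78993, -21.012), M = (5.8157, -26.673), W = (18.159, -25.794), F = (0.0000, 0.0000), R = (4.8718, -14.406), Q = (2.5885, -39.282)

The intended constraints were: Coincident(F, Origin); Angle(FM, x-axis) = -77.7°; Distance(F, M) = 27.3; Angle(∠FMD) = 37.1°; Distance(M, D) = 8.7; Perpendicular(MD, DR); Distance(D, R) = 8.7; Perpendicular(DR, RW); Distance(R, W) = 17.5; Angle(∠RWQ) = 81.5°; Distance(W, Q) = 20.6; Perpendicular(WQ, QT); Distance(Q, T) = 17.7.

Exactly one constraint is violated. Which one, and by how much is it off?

Distance(Q, T) = 17.7 — off by 5.90.

F = (0.00, 0.00) ✓; FM at -77.70° ✓; |FM| = 27.30 ✓; ∠FMD = 37.10° ✓; |MD| = 8.699 ✓; ∠(MD, DR) = 90.00° ✓; |DR| = 8.700 ✓; ∠(DR, RW) = 90.00° ✓; |RW| = 17.50 ✓; ∠RWQ = 81.50° ✓; |WQ| = 20.60 ✓; ∠(WQ, QT) = 90.00° ✓; |QT| = 11.80 ✗.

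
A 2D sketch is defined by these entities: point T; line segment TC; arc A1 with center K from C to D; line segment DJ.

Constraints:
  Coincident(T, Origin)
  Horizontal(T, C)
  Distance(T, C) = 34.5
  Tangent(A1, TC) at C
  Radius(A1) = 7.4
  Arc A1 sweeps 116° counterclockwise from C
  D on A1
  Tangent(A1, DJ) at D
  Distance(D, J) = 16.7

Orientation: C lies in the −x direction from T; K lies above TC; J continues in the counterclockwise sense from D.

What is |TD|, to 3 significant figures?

29.8

T is at the origin; T and C share the same y with |TC| = 34.5 and C on the −x side, so C = (-34.5, 0.00). A1 meets TC tangentially, so KC is at right angles to TC, so K = C + (0, 7.4) = (-34.5, 7.40). On A1, C sits at bearing -90° from K; a 116° counterclockwise sweep puts D at bearing 26°, so D = K + 7.4·(cos 26°, sin 26°) = (-27.8, 10.6). Then |TD| = |D − T| = 29.8.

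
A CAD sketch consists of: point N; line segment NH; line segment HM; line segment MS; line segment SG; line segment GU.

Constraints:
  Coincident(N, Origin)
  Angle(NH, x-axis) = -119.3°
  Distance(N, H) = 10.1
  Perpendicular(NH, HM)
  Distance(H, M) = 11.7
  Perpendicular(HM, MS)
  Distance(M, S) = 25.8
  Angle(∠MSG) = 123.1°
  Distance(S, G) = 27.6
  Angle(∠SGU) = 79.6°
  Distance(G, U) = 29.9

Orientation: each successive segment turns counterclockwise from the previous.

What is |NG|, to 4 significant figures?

32.82

N is at the origin; NH runs at -119.3° with length 10.1, so H = (-4.943, -8.808). NH is perpendicular to HM, so HM runs at -29.30°; with |HM| = 11.7, M = (5.260, -14.53). HM is perpendicular to MS, so MS runs at 60.70°; with |MS| = 25.8, S = (17.89, 7.966). ∠MSG = 123.1° gives SG at 117.6° from the x-axis; with |SG| = 27.6, G = (5.100, 32.42). Then |NG| = |G − N| = 32.82.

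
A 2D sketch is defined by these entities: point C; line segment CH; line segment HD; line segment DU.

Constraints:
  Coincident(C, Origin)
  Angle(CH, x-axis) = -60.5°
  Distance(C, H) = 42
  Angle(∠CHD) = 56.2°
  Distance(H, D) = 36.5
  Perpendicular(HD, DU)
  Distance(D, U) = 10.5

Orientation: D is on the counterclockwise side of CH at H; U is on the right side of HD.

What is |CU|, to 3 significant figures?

47.3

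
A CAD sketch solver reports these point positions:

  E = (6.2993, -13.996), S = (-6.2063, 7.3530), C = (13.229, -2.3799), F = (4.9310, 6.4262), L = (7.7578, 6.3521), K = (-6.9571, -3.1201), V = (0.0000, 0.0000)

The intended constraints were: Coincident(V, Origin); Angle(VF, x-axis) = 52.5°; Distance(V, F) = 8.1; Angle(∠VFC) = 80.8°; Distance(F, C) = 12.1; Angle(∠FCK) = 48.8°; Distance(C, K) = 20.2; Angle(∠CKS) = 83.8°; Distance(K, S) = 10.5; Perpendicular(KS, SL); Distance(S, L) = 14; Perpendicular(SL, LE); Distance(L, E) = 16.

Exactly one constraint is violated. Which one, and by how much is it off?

Distance(L, E) = 16 — off by 4.40.

V = (0.00, 0.00) ✓; VF at 52.50° ✓; |VF| = 8.100 ✓; ∠VFC = 80.80° ✓; |FC| = 12.10 ✓; ∠FCK = 48.80° ✓; |CK| = 20.20 ✓; ∠CKS = 83.80° ✓; |KS| = 10.50 ✓; ∠(KS, SL) = 90.00° ✓; |SL| = 14.00 ✓; ∠(SL, LE) = 90.00° ✓; |LE| = 20.40 ✗.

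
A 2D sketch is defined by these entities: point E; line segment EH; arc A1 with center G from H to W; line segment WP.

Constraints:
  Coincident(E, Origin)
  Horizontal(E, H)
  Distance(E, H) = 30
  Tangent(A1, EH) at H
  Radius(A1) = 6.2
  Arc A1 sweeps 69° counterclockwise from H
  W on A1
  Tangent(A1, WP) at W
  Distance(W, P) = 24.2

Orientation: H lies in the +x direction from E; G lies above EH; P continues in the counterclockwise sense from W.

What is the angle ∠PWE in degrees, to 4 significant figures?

117.3°

E is at the origin; EH is horizontal with |EH| = 30.0 and H on the +x side, so H = (30.00, 0.000). The tangent condition forces GH to be normal to EH, so G = H + (0, 6.2) = (30.00, 6.200). On A1, H sits at bearing -90° from G; a 69° counterclockwise sweep puts W at bearing -21°, so W = G + 6.2·(cos -21°, sin -21°) = (35.79, 3.978). Since A1 is tangent to WP there, GW ⟂ WP, so WP runs along (−sin -21°, cos -21°); with |WP| = 24.2, P = (44.46, 26.57). Then cos ∠PWE = WP·WE / (|WP||WE|), giving 117.3°.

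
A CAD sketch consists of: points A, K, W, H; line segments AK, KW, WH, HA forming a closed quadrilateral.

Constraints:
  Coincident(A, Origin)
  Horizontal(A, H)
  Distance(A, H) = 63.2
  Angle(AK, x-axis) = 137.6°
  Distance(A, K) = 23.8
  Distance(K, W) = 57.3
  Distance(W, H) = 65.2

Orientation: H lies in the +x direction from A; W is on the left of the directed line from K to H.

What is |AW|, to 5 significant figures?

59.360

A is at the origin; AH is horizontal with |AH| = 63.2 and H in +x, so H = (63.2, 0). AK runs at 137.6° with |AK| = 23.8, so K = (-17.575, 16.048). W is determined by |KW| = 57.3 and |WH| = 65.2 together: it lies at the intersection of circle(K, 57.3) and circle(H, 65.2). With |KH| = 82.354, the foot of the radical line on KH is 35.301 from K and the perpendicular offset is √(57.3² − 35.301²) = 45.134. Taking the left-of-KH solution: W = (25.845, 53.438).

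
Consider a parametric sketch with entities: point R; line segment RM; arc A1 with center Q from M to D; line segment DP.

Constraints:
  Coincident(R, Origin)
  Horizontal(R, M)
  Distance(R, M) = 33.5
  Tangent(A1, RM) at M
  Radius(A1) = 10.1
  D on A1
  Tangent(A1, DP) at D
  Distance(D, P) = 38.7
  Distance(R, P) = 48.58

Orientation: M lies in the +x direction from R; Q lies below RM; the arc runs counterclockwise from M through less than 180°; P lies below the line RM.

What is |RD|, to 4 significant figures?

24.95

R is at the origin; R and M share the same y with |RM| = 33.5 and M on the +x side, so M = (33.50, 0.000). Since A1 is tangent to RM there, QM ⟂ RM, so Q = M + (0, -10.1) = (33.50, -10.10). Since QD ⟂ DP (tangency), |QP| = √(10.1² + 38.7²) = 40.00 regardless of where D sits on A1. So P lies on both circle(R, 48.58) and circle(Q, 40.00); the below-RM intersection is P = (15.77, -45.95). D is the foot of the tangent from P: D = (23.61, -8.053).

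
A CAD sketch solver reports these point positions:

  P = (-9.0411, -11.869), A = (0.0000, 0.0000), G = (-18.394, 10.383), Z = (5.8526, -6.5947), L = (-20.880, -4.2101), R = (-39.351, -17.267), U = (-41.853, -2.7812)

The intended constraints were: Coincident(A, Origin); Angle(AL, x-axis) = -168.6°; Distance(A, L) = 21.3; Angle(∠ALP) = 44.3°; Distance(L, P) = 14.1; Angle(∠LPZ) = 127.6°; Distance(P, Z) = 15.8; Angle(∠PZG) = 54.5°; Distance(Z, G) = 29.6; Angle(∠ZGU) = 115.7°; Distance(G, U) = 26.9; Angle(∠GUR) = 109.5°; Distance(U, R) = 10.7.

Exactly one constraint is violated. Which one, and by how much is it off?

Distance(U, R) = 10.7 — off by 4.00.

A = (0.00, 0.00) ✓; AL at -168.6° ✓; |AL| = 21.30 ✓; ∠ALP = 44.30° ✓; |LP| = 14.10 ✓; ∠LPZ = 127.6° ✓; |PZ| = 15.80 ✓; ∠PZG = 54.50° ✓; |ZG| = 29.60 ✓; ∠ZGU = 115.7° ✓; |GU| = 26.90 ✓; ∠GUR = 109.5° ✓; |UR| = 14.70 ✗.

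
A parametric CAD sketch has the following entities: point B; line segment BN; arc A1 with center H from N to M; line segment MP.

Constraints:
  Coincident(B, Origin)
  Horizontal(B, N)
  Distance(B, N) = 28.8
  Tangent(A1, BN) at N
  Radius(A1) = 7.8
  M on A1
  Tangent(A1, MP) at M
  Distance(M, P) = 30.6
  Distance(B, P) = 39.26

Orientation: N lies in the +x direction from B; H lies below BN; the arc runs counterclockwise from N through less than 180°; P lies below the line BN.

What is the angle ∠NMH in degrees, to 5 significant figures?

50.719°

B is at the origin; B and N share the same y with |BN| = 28.8 and N on the +x side, so N = (28.800, 0.0000). The tangent condition forces HN to be normal to BN, so H = N + (0, -7.8) = (28.800, -7.8000). Since HM ⟂ MP (tangency), |HP| = √(7.8² + 30.6²) = 31.578 regardless of where M sits on A1. So P lies on both circle(B, 39.26) and circle(H, 31.578); the below-BN intersection is P = (15.087, -36.246). M is the foot of the tangent from P: M = (21.155, -6.2532).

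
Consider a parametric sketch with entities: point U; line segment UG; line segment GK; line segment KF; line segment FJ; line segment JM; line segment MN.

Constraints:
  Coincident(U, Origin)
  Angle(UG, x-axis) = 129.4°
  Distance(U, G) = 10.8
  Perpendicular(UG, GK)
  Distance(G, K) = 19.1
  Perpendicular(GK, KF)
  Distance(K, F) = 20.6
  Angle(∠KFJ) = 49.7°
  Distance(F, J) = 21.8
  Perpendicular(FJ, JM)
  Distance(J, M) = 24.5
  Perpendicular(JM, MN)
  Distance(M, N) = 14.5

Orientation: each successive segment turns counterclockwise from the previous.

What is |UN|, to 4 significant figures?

32.38

FJ is perpendicular to JM, so JM runs at 169.7°; with |JM| = 24.5, M = (-28.75, 6.133). JM ⟂ MN, so MN runs at -100.3°; with |MN| = 14.5, N = (-31.34, -8.133). Then |UN| = |N − U| = 32.38.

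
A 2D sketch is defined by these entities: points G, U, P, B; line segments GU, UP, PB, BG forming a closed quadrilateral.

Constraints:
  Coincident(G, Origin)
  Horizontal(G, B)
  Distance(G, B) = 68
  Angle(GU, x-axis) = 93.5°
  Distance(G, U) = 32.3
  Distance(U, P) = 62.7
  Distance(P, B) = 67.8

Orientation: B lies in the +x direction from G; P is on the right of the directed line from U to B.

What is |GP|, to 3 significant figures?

30.6

G is at the origin; G and B share the same y with |GB| = 68.0 and B in +x, so B = (68.0, 0). GU runs at 93.5° with |GU| = 32.3, so U = (-1.97, 32.2). P is determined by |UP| = 62.7 and |PB| = 67.8 together: it lies at the intersection of circle(U, 62.7) and circle(B, 67.8). With |UB| = 77.0, the foot of the radical line on UB is 34.2 from U and the perpendicular offset is √(62.7² − 34.2²) = 52.6. Taking the right-of-UB solution: P = (7.10, -29.8).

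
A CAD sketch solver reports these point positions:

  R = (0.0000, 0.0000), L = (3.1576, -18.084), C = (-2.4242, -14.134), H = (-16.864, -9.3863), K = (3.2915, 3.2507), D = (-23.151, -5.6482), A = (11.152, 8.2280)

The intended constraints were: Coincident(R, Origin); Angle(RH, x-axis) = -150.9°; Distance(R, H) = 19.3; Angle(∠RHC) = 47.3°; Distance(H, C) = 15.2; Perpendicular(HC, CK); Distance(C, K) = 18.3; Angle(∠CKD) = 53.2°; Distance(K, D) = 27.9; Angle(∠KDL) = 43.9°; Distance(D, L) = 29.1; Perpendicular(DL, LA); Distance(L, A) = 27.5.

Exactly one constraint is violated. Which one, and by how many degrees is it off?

Perpendicular(DL, LA) — off by 8.40°.

R = (0.00, 0.00) ✓; RH at -150.9° ✓; |RH| = 19.30 ✓; ∠RHC = 47.30° ✓; |HC| = 15.20 ✓; ∠(HC, CK) = 90.00° ✓; |CK| = 18.30 ✓; ∠CKD = 53.20° ✓; |KD| = 27.90 ✓; ∠KDL = 43.90° ✓; |DL| = 29.10 ✓; ∠(DL, LA) = 98.40° ✗; |LA| = 27.50 ✓.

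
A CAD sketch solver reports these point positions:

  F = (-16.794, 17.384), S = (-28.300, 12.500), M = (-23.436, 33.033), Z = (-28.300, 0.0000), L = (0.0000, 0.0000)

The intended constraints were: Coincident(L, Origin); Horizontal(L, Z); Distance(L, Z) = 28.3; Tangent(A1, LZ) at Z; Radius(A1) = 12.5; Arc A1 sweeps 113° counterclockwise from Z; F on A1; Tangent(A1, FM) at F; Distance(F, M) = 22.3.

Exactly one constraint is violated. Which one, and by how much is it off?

Distance(F, M) = 22.3 — off by 5.30.

L = (0.00, 0.00) ✓; L.y = 0.00, Z.y = 0.00 ✓; |LZ| = 28.30 ✓; ∠(SZ, ZL) = 90.00° ✓; |SZ| = 12.50 ✓; bearing(S→F) − bearing(S→Z) = 113.0° ✓; |SF| = 12.50 ✓; ∠(SF, FM) = 90.00° ✓; |FM| = 17.00 ✗.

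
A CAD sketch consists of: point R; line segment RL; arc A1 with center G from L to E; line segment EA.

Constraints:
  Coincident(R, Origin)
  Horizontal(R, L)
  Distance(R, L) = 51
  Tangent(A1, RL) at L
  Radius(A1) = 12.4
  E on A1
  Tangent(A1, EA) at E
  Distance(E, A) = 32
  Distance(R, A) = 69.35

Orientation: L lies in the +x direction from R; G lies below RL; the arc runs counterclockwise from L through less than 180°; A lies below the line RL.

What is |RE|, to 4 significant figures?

42.96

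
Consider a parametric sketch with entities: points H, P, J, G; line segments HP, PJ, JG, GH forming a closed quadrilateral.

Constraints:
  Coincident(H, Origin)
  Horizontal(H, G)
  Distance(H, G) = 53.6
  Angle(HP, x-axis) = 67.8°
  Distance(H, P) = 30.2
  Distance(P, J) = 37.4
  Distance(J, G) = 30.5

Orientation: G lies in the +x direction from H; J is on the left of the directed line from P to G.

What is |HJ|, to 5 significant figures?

57.299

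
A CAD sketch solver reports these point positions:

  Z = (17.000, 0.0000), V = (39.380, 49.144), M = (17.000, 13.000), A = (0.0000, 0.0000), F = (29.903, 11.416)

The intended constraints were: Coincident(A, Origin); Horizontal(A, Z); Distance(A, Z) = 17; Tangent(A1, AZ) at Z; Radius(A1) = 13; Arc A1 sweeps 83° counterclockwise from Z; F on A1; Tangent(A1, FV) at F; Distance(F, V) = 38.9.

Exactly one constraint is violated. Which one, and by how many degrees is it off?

Tangent(A1, FV) at F — off by 7.10°.

A = (0.00, 0.00) ✓; A.y = 0.00, Z.y = 0.00 ✓; |AZ| = 17.00 ✓; ∠(MZ, ZA) = 90.00° ✓; |MZ| = 13.00 ✓; bearing(M→F) − bearing(M→Z) = 83.00° ✓; |MF| = 13.00 ✓; ∠(MF, FV) = 97.10° ✗; |FV| = 38.90 ✓.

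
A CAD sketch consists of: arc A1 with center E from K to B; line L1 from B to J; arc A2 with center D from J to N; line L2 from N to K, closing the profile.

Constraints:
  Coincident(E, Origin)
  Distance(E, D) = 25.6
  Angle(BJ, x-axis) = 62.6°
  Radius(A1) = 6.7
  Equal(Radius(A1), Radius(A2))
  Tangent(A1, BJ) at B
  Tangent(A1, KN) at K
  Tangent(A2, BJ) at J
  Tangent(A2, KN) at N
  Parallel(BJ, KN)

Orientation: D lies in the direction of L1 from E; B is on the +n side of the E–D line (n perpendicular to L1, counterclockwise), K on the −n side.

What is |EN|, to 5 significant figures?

26.462

The slot axis is L1's direction at 62.6°, so u = (cos 62.6°, sin 62.6°) = (0.46020, 0.88782) and n = (−sin 62.6°, cos 62.6°) = (-0.88782, 0.46020). E is at the origin and D lies 25.6 along u from E, so D = 25.6·u = (11.781, 22.728). Tangency of A1 to both parallel lines with radius 6.7 puts B and K at E ± 6.7·n: B = (-5.9484, 3.0833), K = (5.9484, -3.0833). Equal radii place J and N the same way about D: J = D + 6.7·n = (5.8328, 25.811), N = D − 6.7·n = (17.729, 19.645). Then |EN| = |N − E| = 26.462.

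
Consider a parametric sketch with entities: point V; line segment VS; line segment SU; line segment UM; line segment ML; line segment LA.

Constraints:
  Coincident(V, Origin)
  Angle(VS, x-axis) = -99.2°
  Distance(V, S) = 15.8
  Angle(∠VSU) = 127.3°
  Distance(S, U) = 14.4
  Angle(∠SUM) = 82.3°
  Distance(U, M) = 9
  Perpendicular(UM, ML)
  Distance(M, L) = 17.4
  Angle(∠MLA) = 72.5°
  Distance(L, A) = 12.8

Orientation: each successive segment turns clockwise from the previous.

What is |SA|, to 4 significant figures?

5.187

UM ⟂ ML, so ML runs at 20.40°; with |ML| = 17.4, L = (-2.057, -7.879). ∠MLA = 72.5° gives LA at -87.10° from the x-axis; with |LA| = 12.8, A = (-1.410, -20.66). Then |SA| = |A − S| = 5.187.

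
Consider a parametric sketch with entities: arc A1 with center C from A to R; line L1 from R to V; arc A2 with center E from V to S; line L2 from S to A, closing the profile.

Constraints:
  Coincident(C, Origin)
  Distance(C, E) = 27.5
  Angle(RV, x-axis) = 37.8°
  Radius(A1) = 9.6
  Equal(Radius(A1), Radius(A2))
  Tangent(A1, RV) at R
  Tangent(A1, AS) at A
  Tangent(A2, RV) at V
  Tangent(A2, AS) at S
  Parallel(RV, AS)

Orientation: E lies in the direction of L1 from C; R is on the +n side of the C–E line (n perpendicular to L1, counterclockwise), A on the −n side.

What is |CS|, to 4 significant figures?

29.13

The slot axis is L1's direction at 37.8°, so u = (cos 37.8°, sin 37.8°) = (0.7902, 0.6129) and n = (−sin 37.8°, cos 37.8°) = (-0.6129, 0.7902). C is at the origin and E lies 27.5 along u from C, so E = 27.5·u = (21.73, 16.85). Tangency of A1 to both parallel lines with radius 9.6 puts R and A at C ± 9.6·n: R = (-5.884, 7.585), A = (5.884, -7.585). Equal radii place V and S the same way about E: V = E + 9.6·n = (15.85, 24.44), S = E − 9.6·n = (27.61, 9.269). Then |CS| = |S − C| = 29.13.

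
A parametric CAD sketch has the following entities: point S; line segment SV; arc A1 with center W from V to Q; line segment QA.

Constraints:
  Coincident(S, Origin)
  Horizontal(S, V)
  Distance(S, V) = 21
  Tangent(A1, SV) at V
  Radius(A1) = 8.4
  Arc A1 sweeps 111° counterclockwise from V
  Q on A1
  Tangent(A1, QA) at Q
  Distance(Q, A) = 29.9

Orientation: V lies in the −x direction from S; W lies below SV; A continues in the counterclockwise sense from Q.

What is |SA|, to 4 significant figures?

43.30

On A1, V sits at bearing 90° from W; a 111° counterclockwise sweep puts Q at bearing 201°, so Q = W + 8.4·(cos 201°, sin 201°) = (-28.84, -11.41). A1 meets QA tangentially, so WQ is at right angles to QA, so QA runs along (−sin 201°, cos 201°); with |QA| = 29.9, A = (-18.13, -39.32). Then |SA| = |A − S| = 43.30.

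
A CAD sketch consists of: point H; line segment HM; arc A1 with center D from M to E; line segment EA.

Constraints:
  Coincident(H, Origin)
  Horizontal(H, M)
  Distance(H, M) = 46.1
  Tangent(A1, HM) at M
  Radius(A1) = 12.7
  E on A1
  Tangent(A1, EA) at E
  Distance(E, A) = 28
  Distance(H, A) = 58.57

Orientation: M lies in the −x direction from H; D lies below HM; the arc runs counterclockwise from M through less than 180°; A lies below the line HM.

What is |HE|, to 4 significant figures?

59.88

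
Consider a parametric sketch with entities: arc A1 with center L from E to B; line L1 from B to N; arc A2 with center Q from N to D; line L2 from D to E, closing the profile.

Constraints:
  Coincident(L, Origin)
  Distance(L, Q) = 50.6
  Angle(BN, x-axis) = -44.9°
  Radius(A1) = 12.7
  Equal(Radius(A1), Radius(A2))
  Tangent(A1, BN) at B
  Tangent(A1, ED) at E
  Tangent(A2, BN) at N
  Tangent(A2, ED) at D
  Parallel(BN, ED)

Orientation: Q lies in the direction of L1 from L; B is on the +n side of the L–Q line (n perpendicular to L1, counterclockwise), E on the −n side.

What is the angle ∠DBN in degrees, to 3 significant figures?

26.7°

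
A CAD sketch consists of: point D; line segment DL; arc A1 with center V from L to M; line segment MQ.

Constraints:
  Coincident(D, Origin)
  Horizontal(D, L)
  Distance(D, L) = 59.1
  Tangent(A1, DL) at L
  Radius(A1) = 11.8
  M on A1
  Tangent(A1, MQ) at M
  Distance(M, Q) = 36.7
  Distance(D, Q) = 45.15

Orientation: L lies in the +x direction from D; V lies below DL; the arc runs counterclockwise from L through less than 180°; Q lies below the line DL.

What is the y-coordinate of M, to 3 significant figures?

-5.04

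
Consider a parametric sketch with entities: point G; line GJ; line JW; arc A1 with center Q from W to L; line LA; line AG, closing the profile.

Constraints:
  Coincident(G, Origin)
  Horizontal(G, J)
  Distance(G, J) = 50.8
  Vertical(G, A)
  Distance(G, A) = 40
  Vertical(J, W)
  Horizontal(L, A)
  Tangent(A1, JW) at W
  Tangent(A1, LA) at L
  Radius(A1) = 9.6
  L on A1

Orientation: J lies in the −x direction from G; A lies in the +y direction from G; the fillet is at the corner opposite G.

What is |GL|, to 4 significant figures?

57.42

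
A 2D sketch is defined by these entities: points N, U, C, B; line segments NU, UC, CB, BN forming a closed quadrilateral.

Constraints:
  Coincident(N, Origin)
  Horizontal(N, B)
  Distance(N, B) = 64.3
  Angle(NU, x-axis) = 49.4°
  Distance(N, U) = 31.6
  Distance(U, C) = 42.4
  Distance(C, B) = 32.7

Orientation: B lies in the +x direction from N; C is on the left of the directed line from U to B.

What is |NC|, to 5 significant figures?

70.127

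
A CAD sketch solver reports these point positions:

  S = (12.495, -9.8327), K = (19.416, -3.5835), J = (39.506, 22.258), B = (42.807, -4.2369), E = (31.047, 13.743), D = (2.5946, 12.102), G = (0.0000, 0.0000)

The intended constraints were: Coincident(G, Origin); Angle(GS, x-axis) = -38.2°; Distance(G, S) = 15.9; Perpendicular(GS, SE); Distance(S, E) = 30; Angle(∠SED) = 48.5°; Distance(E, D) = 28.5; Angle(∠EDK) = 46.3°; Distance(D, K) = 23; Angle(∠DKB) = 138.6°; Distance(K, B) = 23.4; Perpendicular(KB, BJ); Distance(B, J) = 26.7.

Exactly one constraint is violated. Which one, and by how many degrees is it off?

Perpendicular(KB, BJ) — off by 8.70°.

G = (0.00, 0.00) ✓; GS at -38.20° ✓; |GS| = 15.90 ✓; ∠(GS, SE) = 90.00° ✓; |SE| = 30.00 ✓; ∠SED = 48.50° ✓; |ED| = 28.50 ✓; ∠EDK = 46.30° ✓; |DK| = 23.00 ✓; ∠DKB = 138.6° ✓; |KB| = 23.40 ✓; ∠(KB, BJ) = 98.70° ✗; |BJ| = 26.70 ✓.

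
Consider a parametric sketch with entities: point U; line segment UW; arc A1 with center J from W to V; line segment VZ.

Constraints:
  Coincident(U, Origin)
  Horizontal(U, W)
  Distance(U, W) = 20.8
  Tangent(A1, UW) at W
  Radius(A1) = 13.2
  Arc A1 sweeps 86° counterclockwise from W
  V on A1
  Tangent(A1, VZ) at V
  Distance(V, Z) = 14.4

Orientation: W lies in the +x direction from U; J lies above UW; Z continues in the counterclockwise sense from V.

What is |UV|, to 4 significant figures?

36.12

U is at the origin; UW is horizontal with |UW| = 20.8 and W on the +x side, so W = (20.80, 0.000). Tangency of A1 to UW means the radius JW is perpendicular to UW, so J = W + (0, 13.2) = (20.80, 13.20). On A1, W sits at bearing -90° from J; an 86° counterclockwise sweep puts V at bearing -4°, so V = J + 13.2·(cos -4°, sin -4°) = (33.97, 12.28). Then |UV| = |V − U| = 36.12.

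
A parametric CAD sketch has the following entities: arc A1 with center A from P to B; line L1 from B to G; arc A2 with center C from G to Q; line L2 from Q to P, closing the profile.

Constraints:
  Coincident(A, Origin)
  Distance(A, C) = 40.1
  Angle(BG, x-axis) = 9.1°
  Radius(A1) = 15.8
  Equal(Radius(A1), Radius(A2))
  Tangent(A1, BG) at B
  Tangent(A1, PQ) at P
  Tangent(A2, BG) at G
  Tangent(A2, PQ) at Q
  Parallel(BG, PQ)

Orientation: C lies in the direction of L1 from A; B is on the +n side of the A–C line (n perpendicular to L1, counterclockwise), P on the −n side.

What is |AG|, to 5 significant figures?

43.100

The slot axis is L1's direction at 9.1°, so u = (cos 9.1°, sin 9.1°) = (0.98741, 0.15816) and n = (−sin 9.1°, cos 9.1°) = (-0.15816, 0.98741). A is at the origin and C lies 40.1 along u from A, so C = 40.1·u = (39.595, 6.3421). Tangency of A1 to both parallel lines with radius 15.8 puts B and P at A ± 15.8·n: B = (-2.4989, 15.601), P = (2.4989, -15.601). Equal radii place G and Q the same way about C: G = C + 15.8·n = (37.096, 21.943), Q = C − 15.8·n = (42.094, -9.2590). Then |AG| = |G − A| = 43.100.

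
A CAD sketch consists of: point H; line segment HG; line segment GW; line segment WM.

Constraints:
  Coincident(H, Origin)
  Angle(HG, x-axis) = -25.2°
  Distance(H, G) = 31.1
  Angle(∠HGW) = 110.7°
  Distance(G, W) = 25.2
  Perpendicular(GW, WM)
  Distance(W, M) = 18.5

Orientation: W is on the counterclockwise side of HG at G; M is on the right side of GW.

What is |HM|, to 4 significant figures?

59.79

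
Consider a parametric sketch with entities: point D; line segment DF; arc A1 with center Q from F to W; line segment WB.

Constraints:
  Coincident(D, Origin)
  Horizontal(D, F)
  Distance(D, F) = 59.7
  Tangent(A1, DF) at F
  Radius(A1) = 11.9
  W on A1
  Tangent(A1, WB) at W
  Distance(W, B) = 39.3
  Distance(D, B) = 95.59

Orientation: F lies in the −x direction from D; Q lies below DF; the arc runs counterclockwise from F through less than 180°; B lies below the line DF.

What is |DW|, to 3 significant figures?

71.3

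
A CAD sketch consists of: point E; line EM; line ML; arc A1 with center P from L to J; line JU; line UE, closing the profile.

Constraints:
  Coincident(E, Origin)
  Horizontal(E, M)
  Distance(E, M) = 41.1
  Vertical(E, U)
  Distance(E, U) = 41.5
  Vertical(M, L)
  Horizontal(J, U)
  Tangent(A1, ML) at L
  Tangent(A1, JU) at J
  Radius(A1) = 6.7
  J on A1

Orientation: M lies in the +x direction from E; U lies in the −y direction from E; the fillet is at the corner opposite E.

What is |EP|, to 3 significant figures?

48.9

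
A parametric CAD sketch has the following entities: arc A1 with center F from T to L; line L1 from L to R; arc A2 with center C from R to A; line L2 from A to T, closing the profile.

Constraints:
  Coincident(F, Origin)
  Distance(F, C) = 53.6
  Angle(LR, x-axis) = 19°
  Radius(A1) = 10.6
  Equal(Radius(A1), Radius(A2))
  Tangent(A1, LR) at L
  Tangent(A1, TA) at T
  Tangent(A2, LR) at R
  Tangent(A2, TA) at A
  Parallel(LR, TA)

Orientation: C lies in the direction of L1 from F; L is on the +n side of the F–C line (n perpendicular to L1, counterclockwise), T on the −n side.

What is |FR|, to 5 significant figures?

54.638

The slot axis is L1's direction at 19.0°, so u = (cos 19.0°, sin 19.0°) = (0.94552, 0.32557) and n = (−sin 19.0°, cos 19.0°) = (-0.32557, 0.94552). F is at the origin and C lies 53.6 along u from F, so C = 53.6·u = (50.680, 17.450). Tangency of A1 to both parallel lines with radius 10.6 puts L and T at F ± 10.6·n: L = (-3.4510, 10.022), T = (3.4510, -10.022). Equal radii place R and A the same way about C: R = C + 10.6·n = (47.229, 27.473), A = C − 10.6·n = (54.131, 7.4280). Then |FR| = |R − F| = 54.638.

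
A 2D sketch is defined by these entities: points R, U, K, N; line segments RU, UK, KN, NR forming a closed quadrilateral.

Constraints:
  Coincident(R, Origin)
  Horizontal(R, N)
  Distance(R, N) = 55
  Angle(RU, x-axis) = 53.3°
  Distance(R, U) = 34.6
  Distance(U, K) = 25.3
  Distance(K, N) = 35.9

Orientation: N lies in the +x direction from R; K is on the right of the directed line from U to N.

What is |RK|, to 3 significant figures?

19.3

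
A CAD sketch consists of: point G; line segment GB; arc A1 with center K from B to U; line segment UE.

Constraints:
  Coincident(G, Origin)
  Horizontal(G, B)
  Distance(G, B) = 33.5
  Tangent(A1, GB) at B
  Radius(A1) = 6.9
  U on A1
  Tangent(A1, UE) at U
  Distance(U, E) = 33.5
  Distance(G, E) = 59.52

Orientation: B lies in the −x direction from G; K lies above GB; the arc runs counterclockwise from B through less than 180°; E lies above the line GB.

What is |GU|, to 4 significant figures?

29.49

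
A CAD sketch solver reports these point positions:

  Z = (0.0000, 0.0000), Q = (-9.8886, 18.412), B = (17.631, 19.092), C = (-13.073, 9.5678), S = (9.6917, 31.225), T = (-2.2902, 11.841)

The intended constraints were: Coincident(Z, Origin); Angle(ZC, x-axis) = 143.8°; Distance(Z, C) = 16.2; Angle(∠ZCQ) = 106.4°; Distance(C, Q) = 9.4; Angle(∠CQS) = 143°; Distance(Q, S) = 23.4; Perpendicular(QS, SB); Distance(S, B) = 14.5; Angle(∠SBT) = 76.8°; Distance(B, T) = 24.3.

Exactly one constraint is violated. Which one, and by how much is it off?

Distance(B, T) = 24.3 — off by 3.10.

Z = (0.00, 0.00) ✓; ZC at 143.8° ✓; |ZC| = 16.20 ✓; ∠ZCQ = 106.4° ✓; |CQ| = 9.400 ✓; ∠CQS = 143.0° ✓; |QS| = 23.40 ✓; ∠(QS, SB) = 90.00° ✓; |SB| = 14.50 ✓; ∠SBT = 76.80° ✓; |BT| = 21.20 ✗.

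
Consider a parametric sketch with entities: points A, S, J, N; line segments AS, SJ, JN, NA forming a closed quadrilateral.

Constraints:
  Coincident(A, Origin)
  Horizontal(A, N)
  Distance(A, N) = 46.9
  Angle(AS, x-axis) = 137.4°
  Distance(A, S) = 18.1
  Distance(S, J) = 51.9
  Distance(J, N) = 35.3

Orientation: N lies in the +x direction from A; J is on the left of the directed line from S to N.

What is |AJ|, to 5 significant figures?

47.546

A is at the origin; AN is horizontal with |AN| = 46.9 and N in +x, so N = (46.9, 0). AS runs at 137.4° with |AS| = 18.1, so S = (-13.323, 12.251). J is determined by |SJ| = 51.9 and |JN| = 35.3 together: it lies at the intersection of circle(S, 51.9) and circle(N, 35.3). With |SN| = 61.457, the foot of the radical line on SN is 42.505 from S and the perpendicular offset is √(51.9² − 42.505²) = 29.781. Taking the left-of-SN solution: J = (34.266, 32.962).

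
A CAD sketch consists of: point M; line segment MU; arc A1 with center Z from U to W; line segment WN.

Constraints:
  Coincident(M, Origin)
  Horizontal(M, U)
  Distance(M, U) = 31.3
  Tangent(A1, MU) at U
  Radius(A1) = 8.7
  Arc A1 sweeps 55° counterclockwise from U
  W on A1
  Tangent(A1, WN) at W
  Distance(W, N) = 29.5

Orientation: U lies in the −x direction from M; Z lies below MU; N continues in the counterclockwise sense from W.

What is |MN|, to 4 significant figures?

61.97

On A1, U sits at bearing 90° from Z; a 55° counterclockwise sweep puts W at bearing 145°, so W = Z + 8.7·(cos 145°, sin 145°) = (-38.43, -3.710). Since A1 is tangent to WN there, ZW ⟂ WN, so WN runs along (−sin 145°, cos 145°); with |WN| = 29.5, N = (-55.35, -27.87). Then |MN| = |N − M| = 61.97.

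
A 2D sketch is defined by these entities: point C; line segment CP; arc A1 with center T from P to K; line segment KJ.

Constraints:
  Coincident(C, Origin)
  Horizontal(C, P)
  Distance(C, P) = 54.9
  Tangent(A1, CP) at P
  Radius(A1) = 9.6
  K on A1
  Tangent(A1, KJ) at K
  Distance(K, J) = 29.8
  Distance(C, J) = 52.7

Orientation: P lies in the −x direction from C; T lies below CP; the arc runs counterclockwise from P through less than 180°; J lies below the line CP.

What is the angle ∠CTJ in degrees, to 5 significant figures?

67.968°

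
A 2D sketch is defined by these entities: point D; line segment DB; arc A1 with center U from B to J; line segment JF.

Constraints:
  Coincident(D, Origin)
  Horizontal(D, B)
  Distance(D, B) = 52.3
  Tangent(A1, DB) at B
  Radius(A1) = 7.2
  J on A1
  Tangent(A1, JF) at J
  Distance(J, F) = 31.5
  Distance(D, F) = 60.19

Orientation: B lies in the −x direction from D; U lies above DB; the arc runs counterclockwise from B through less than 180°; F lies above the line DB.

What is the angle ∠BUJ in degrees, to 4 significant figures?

91.53°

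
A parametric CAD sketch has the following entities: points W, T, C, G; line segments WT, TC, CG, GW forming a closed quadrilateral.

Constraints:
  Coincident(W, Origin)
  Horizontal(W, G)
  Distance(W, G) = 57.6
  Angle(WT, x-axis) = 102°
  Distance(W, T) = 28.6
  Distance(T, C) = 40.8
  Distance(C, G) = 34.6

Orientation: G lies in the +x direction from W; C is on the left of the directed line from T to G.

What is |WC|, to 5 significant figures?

43.465

W is at the origin; W and G share the same y with |WG| = 57.6 and G in +x, so G = (57.6, 0). WT runs at 102.0° with |WT| = 28.6, so T = (-5.9463, 27.975). C is determined by |TC| = 40.8 and |CG| = 34.6 together: it lies at the intersection of circle(T, 40.8) and circle(G, 34.6). With |TG| = 69.431, the foot of the radical line on TG is 38.082 from T and the perpendicular offset is √(40.8² − 38.082²) = 14.642. Taking the left-of-TG solution: C = (34.807, 26.032).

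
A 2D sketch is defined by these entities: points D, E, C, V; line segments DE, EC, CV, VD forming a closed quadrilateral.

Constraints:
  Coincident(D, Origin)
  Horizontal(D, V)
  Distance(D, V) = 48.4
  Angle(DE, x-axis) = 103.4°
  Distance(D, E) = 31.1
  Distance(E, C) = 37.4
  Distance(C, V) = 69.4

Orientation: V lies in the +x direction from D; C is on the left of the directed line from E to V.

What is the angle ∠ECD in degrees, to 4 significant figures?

22.15°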